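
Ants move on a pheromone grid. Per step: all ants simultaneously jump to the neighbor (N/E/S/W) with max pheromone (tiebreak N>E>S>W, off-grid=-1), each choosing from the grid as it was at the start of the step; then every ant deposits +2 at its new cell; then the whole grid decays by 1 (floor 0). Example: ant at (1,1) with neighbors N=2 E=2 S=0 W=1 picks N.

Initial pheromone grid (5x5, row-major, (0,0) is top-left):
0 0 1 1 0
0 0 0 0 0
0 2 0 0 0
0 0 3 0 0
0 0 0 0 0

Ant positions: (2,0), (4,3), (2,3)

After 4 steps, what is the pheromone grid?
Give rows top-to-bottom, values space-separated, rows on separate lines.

After step 1: ants at (2,1),(3,3),(1,3)
  0 0 0 0 0
  0 0 0 1 0
  0 3 0 0 0
  0 0 2 1 0
  0 0 0 0 0
After step 2: ants at (1,1),(3,2),(0,3)
  0 0 0 1 0
  0 1 0 0 0
  0 2 0 0 0
  0 0 3 0 0
  0 0 0 0 0
After step 3: ants at (2,1),(2,2),(0,4)
  0 0 0 0 1
  0 0 0 0 0
  0 3 1 0 0
  0 0 2 0 0
  0 0 0 0 0
After step 4: ants at (2,2),(2,1),(1,4)
  0 0 0 0 0
  0 0 0 0 1
  0 4 2 0 0
  0 0 1 0 0
  0 0 0 0 0

0 0 0 0 0
0 0 0 0 1
0 4 2 0 0
0 0 1 0 0
0 0 0 0 0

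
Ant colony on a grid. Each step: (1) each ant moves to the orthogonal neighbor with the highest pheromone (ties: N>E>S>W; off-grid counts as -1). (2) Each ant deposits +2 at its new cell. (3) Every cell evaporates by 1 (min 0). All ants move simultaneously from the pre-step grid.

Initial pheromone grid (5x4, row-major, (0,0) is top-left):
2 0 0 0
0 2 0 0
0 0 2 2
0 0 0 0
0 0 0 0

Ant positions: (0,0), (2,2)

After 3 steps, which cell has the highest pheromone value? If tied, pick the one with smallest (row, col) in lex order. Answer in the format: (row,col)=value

Answer: (2,3)=3

Derivation:
Step 1: ant0:(0,0)->E->(0,1) | ant1:(2,2)->E->(2,3)
  grid max=3 at (2,3)
Step 2: ant0:(0,1)->S->(1,1) | ant1:(2,3)->W->(2,2)
  grid max=2 at (1,1)
Step 3: ant0:(1,1)->N->(0,1) | ant1:(2,2)->E->(2,3)
  grid max=3 at (2,3)
Final grid:
  0 1 0 0
  0 1 0 0
  0 0 1 3
  0 0 0 0
  0 0 0 0
Max pheromone 3 at (2,3)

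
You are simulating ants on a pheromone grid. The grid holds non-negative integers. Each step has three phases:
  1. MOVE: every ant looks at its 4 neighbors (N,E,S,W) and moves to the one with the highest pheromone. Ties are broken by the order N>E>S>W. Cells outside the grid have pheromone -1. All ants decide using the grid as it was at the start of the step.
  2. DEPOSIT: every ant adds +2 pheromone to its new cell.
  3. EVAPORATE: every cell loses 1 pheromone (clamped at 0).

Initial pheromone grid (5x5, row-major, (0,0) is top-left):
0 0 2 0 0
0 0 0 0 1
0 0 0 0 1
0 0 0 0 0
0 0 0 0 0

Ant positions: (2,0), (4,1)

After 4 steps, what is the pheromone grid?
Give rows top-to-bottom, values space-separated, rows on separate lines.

After step 1: ants at (1,0),(3,1)
  0 0 1 0 0
  1 0 0 0 0
  0 0 0 0 0
  0 1 0 0 0
  0 0 0 0 0
After step 2: ants at (0,0),(2,1)
  1 0 0 0 0
  0 0 0 0 0
  0 1 0 0 0
  0 0 0 0 0
  0 0 0 0 0
After step 3: ants at (0,1),(1,1)
  0 1 0 0 0
  0 1 0 0 0
  0 0 0 0 0
  0 0 0 0 0
  0 0 0 0 0
After step 4: ants at (1,1),(0,1)
  0 2 0 0 0
  0 2 0 0 0
  0 0 0 0 0
  0 0 0 0 0
  0 0 0 0 0

0 2 0 0 0
0 2 0 0 0
0 0 0 0 0
0 0 0 0 0
0 0 0 0 0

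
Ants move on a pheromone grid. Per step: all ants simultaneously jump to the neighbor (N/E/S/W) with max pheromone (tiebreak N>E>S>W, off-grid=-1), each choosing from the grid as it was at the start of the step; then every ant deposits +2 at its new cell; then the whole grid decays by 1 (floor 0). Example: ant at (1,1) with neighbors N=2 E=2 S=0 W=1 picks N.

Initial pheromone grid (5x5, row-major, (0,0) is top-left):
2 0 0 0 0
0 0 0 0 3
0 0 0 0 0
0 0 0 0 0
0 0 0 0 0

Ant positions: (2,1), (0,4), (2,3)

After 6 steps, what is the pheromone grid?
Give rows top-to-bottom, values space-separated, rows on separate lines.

After step 1: ants at (1,1),(1,4),(1,3)
  1 0 0 0 0
  0 1 0 1 4
  0 0 0 0 0
  0 0 0 0 0
  0 0 0 0 0
After step 2: ants at (0,1),(1,3),(1,4)
  0 1 0 0 0
  0 0 0 2 5
  0 0 0 0 0
  0 0 0 0 0
  0 0 0 0 0
After step 3: ants at (0,2),(1,4),(1,3)
  0 0 1 0 0
  0 0 0 3 6
  0 0 0 0 0
  0 0 0 0 0
  0 0 0 0 0
After step 4: ants at (0,3),(1,3),(1,4)
  0 0 0 1 0
  0 0 0 4 7
  0 0 0 0 0
  0 0 0 0 0
  0 0 0 0 0
After step 5: ants at (1,3),(1,4),(1,3)
  0 0 0 0 0
  0 0 0 7 8
  0 0 0 0 0
  0 0 0 0 0
  0 0 0 0 0
After step 6: ants at (1,4),(1,3),(1,4)
  0 0 0 0 0
  0 0 0 8 11
  0 0 0 0 0
  0 0 0 0 0
  0 0 0 0 0

0 0 0 0 0
0 0 0 8 11
0 0 0 0 0
0 0 0 0 0
0 0 0 0 0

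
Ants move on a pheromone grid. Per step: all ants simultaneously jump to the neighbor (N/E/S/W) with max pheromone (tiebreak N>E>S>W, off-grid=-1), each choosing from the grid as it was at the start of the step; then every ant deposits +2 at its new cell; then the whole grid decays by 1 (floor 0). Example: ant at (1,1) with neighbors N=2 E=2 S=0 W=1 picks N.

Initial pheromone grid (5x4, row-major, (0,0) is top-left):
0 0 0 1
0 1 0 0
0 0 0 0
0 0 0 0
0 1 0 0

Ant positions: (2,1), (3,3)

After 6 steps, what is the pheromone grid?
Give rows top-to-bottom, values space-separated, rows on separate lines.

After step 1: ants at (1,1),(2,3)
  0 0 0 0
  0 2 0 0
  0 0 0 1
  0 0 0 0
  0 0 0 0
After step 2: ants at (0,1),(1,3)
  0 1 0 0
  0 1 0 1
  0 0 0 0
  0 0 0 0
  0 0 0 0
After step 3: ants at (1,1),(0,3)
  0 0 0 1
  0 2 0 0
  0 0 0 0
  0 0 0 0
  0 0 0 0
After step 4: ants at (0,1),(1,3)
  0 1 0 0
  0 1 0 1
  0 0 0 0
  0 0 0 0
  0 0 0 0
After step 5: ants at (1,1),(0,3)
  0 0 0 1
  0 2 0 0
  0 0 0 0
  0 0 0 0
  0 0 0 0
After step 6: ants at (0,1),(1,3)
  0 1 0 0
  0 1 0 1
  0 0 0 0
  0 0 0 0
  0 0 0 0

0 1 0 0
0 1 0 1
0 0 0 0
0 0 0 0
0 0 0 0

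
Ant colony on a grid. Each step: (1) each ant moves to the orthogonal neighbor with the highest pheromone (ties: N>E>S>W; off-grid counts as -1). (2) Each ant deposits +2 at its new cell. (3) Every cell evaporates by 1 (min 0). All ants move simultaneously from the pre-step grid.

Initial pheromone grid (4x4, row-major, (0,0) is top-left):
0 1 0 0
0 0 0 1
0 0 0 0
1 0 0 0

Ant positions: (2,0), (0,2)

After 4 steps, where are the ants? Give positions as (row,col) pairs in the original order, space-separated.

Step 1: ant0:(2,0)->S->(3,0) | ant1:(0,2)->W->(0,1)
  grid max=2 at (0,1)
Step 2: ant0:(3,0)->N->(2,0) | ant1:(0,1)->E->(0,2)
  grid max=1 at (0,1)
Step 3: ant0:(2,0)->S->(3,0) | ant1:(0,2)->W->(0,1)
  grid max=2 at (0,1)
Step 4: ant0:(3,0)->N->(2,0) | ant1:(0,1)->E->(0,2)
  grid max=1 at (0,1)

(2,0) (0,2)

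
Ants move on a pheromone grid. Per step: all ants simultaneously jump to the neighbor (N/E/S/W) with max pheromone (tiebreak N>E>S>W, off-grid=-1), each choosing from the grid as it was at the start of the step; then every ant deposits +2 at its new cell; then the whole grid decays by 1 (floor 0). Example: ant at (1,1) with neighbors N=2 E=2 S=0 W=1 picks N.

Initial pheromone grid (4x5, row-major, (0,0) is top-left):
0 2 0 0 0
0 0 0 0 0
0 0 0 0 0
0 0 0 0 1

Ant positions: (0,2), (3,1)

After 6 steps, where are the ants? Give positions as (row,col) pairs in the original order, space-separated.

Step 1: ant0:(0,2)->W->(0,1) | ant1:(3,1)->N->(2,1)
  grid max=3 at (0,1)
Step 2: ant0:(0,1)->E->(0,2) | ant1:(2,1)->N->(1,1)
  grid max=2 at (0,1)
Step 3: ant0:(0,2)->W->(0,1) | ant1:(1,1)->N->(0,1)
  grid max=5 at (0,1)
Step 4: ant0:(0,1)->E->(0,2) | ant1:(0,1)->E->(0,2)
  grid max=4 at (0,1)
Step 5: ant0:(0,2)->W->(0,1) | ant1:(0,2)->W->(0,1)
  grid max=7 at (0,1)
Step 6: ant0:(0,1)->E->(0,2) | ant1:(0,1)->E->(0,2)
  grid max=6 at (0,1)

(0,2) (0,2)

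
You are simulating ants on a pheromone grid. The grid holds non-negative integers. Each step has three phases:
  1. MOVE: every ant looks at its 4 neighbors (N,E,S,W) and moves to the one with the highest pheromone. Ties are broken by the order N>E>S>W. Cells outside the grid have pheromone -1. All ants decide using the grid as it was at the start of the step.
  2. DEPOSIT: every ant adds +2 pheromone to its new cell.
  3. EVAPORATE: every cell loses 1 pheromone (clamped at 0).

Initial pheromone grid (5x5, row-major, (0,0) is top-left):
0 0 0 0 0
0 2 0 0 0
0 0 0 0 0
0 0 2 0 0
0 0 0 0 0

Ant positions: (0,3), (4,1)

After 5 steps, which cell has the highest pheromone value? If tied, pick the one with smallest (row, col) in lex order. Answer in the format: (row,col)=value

Answer: (0,4)=1

Derivation:
Step 1: ant0:(0,3)->E->(0,4) | ant1:(4,1)->N->(3,1)
  grid max=1 at (0,4)
Step 2: ant0:(0,4)->S->(1,4) | ant1:(3,1)->E->(3,2)
  grid max=2 at (3,2)
Step 3: ant0:(1,4)->N->(0,4) | ant1:(3,2)->N->(2,2)
  grid max=1 at (0,4)
Step 4: ant0:(0,4)->S->(1,4) | ant1:(2,2)->S->(3,2)
  grid max=2 at (3,2)
Step 5: ant0:(1,4)->N->(0,4) | ant1:(3,2)->N->(2,2)
  grid max=1 at (0,4)
Final grid:
  0 0 0 0 1
  0 0 0 0 0
  0 0 1 0 0
  0 0 1 0 0
  0 0 0 0 0
Max pheromone 1 at (0,4)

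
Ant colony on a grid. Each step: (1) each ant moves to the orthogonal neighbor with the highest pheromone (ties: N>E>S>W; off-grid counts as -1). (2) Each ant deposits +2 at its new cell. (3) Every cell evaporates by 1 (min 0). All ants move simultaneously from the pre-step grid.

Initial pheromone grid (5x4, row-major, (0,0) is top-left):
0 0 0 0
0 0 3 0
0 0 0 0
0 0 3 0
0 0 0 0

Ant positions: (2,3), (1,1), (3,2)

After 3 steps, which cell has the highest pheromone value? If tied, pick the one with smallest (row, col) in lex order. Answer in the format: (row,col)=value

Step 1: ant0:(2,3)->N->(1,3) | ant1:(1,1)->E->(1,2) | ant2:(3,2)->N->(2,2)
  grid max=4 at (1,2)
Step 2: ant0:(1,3)->W->(1,2) | ant1:(1,2)->E->(1,3) | ant2:(2,2)->N->(1,2)
  grid max=7 at (1,2)
Step 3: ant0:(1,2)->E->(1,3) | ant1:(1,3)->W->(1,2) | ant2:(1,2)->E->(1,3)
  grid max=8 at (1,2)
Final grid:
  0 0 0 0
  0 0 8 5
  0 0 0 0
  0 0 0 0
  0 0 0 0
Max pheromone 8 at (1,2)

Answer: (1,2)=8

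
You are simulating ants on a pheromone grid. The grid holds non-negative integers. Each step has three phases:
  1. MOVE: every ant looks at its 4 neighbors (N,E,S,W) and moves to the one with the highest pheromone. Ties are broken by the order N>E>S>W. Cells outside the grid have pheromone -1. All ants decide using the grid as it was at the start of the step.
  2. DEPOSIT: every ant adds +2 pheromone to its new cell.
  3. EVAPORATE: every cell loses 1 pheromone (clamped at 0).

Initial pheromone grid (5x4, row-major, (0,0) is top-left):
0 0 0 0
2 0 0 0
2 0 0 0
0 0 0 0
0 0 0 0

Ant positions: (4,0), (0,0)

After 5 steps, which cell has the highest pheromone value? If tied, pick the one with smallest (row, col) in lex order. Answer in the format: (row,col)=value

Answer: (1,0)=7

Derivation:
Step 1: ant0:(4,0)->N->(3,0) | ant1:(0,0)->S->(1,0)
  grid max=3 at (1,0)
Step 2: ant0:(3,0)->N->(2,0) | ant1:(1,0)->S->(2,0)
  grid max=4 at (2,0)
Step 3: ant0:(2,0)->N->(1,0) | ant1:(2,0)->N->(1,0)
  grid max=5 at (1,0)
Step 4: ant0:(1,0)->S->(2,0) | ant1:(1,0)->S->(2,0)
  grid max=6 at (2,0)
Step 5: ant0:(2,0)->N->(1,0) | ant1:(2,0)->N->(1,0)
  grid max=7 at (1,0)
Final grid:
  0 0 0 0
  7 0 0 0
  5 0 0 0
  0 0 0 0
  0 0 0 0
Max pheromone 7 at (1,0)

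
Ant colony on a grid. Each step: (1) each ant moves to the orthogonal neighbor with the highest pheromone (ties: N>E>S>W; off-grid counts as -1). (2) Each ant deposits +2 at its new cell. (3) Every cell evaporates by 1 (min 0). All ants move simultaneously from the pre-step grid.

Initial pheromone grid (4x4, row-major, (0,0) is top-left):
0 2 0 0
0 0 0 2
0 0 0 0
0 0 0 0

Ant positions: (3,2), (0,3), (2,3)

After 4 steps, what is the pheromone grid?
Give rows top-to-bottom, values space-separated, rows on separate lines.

After step 1: ants at (2,2),(1,3),(1,3)
  0 1 0 0
  0 0 0 5
  0 0 1 0
  0 0 0 0
After step 2: ants at (1,2),(0,3),(0,3)
  0 0 0 3
  0 0 1 4
  0 0 0 0
  0 0 0 0
After step 3: ants at (1,3),(1,3),(1,3)
  0 0 0 2
  0 0 0 9
  0 0 0 0
  0 0 0 0
After step 4: ants at (0,3),(0,3),(0,3)
  0 0 0 7
  0 0 0 8
  0 0 0 0
  0 0 0 0

0 0 0 7
0 0 0 8
0 0 0 0
0 0 0 0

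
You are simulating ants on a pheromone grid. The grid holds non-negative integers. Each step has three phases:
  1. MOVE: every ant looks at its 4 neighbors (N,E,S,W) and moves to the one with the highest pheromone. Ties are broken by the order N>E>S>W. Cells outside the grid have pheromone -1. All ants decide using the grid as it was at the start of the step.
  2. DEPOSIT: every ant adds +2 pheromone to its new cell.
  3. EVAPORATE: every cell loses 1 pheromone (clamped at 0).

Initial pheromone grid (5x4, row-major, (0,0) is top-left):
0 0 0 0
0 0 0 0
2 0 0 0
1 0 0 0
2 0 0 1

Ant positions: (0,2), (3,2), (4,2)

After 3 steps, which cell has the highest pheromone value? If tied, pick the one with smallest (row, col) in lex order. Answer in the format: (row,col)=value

Answer: (1,2)=2

Derivation:
Step 1: ant0:(0,2)->E->(0,3) | ant1:(3,2)->N->(2,2) | ant2:(4,2)->E->(4,3)
  grid max=2 at (4,3)
Step 2: ant0:(0,3)->S->(1,3) | ant1:(2,2)->N->(1,2) | ant2:(4,3)->N->(3,3)
  grid max=1 at (1,2)
Step 3: ant0:(1,3)->W->(1,2) | ant1:(1,2)->E->(1,3) | ant2:(3,3)->S->(4,3)
  grid max=2 at (1,2)
Final grid:
  0 0 0 0
  0 0 2 2
  0 0 0 0
  0 0 0 0
  0 0 0 2
Max pheromone 2 at (1,2)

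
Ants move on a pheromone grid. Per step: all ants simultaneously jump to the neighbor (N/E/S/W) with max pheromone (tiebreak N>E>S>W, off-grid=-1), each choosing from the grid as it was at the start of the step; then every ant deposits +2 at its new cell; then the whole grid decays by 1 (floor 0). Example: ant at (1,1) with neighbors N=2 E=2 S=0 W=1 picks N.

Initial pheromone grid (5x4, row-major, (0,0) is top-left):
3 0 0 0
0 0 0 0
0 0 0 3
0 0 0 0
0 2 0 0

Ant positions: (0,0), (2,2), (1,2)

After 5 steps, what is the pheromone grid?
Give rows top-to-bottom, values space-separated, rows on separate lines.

After step 1: ants at (0,1),(2,3),(0,2)
  2 1 1 0
  0 0 0 0
  0 0 0 4
  0 0 0 0
  0 1 0 0
After step 2: ants at (0,0),(1,3),(0,1)
  3 2 0 0
  0 0 0 1
  0 0 0 3
  0 0 0 0
  0 0 0 0
After step 3: ants at (0,1),(2,3),(0,0)
  4 3 0 0
  0 0 0 0
  0 0 0 4
  0 0 0 0
  0 0 0 0
After step 4: ants at (0,0),(1,3),(0,1)
  5 4 0 0
  0 0 0 1
  0 0 0 3
  0 0 0 0
  0 0 0 0
After step 5: ants at (0,1),(2,3),(0,0)
  6 5 0 0
  0 0 0 0
  0 0 0 4
  0 0 0 0
  0 0 0 0

6 5 0 0
0 0 0 0
0 0 0 4
0 0 0 0
0 0 0 0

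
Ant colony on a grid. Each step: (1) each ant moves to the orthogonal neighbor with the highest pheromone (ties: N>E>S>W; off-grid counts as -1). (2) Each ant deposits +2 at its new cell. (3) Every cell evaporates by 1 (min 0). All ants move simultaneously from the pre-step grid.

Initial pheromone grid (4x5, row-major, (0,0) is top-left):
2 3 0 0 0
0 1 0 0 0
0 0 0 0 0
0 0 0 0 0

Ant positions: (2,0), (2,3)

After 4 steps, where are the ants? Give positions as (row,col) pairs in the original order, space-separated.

Step 1: ant0:(2,0)->N->(1,0) | ant1:(2,3)->N->(1,3)
  grid max=2 at (0,1)
Step 2: ant0:(1,0)->N->(0,0) | ant1:(1,3)->N->(0,3)
  grid max=2 at (0,0)
Step 3: ant0:(0,0)->E->(0,1) | ant1:(0,3)->E->(0,4)
  grid max=2 at (0,1)
Step 4: ant0:(0,1)->W->(0,0) | ant1:(0,4)->S->(1,4)
  grid max=2 at (0,0)

(0,0) (1,4)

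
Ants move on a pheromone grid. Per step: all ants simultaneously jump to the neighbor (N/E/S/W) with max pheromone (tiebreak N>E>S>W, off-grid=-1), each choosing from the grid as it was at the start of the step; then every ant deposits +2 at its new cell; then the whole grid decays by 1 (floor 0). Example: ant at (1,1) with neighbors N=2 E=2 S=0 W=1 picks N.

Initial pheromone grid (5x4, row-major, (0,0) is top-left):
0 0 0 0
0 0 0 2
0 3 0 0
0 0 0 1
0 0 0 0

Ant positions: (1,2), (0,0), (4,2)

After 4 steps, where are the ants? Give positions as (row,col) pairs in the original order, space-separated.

Step 1: ant0:(1,2)->E->(1,3) | ant1:(0,0)->E->(0,1) | ant2:(4,2)->N->(3,2)
  grid max=3 at (1,3)
Step 2: ant0:(1,3)->N->(0,3) | ant1:(0,1)->E->(0,2) | ant2:(3,2)->N->(2,2)
  grid max=2 at (1,3)
Step 3: ant0:(0,3)->S->(1,3) | ant1:(0,2)->E->(0,3) | ant2:(2,2)->W->(2,1)
  grid max=3 at (1,3)
Step 4: ant0:(1,3)->N->(0,3) | ant1:(0,3)->S->(1,3) | ant2:(2,1)->N->(1,1)
  grid max=4 at (1,3)

(0,3) (1,3) (1,1)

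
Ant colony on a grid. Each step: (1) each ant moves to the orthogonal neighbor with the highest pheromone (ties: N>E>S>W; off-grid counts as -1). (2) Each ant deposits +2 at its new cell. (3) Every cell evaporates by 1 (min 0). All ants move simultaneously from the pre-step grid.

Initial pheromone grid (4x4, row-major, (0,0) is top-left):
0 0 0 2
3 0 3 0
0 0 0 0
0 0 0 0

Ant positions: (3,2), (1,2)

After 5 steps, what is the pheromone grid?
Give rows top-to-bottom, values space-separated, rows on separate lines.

After step 1: ants at (2,2),(0,2)
  0 0 1 1
  2 0 2 0
  0 0 1 0
  0 0 0 0
After step 2: ants at (1,2),(1,2)
  0 0 0 0
  1 0 5 0
  0 0 0 0
  0 0 0 0
After step 3: ants at (0,2),(0,2)
  0 0 3 0
  0 0 4 0
  0 0 0 0
  0 0 0 0
After step 4: ants at (1,2),(1,2)
  0 0 2 0
  0 0 7 0
  0 0 0 0
  0 0 0 0
After step 5: ants at (0,2),(0,2)
  0 0 5 0
  0 0 6 0
  0 0 0 0
  0 0 0 0

0 0 5 0
0 0 6 0
0 0 0 0
0 0 0 0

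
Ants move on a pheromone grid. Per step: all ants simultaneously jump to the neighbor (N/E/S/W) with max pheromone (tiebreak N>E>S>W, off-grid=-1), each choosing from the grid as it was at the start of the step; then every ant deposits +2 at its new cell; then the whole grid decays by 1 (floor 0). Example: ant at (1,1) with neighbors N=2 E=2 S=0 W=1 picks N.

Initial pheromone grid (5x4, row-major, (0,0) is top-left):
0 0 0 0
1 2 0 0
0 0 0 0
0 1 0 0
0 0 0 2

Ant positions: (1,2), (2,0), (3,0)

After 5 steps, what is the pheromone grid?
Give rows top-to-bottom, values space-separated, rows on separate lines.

After step 1: ants at (1,1),(1,0),(3,1)
  0 0 0 0
  2 3 0 0
  0 0 0 0
  0 2 0 0
  0 0 0 1
After step 2: ants at (1,0),(1,1),(2,1)
  0 0 0 0
  3 4 0 0
  0 1 0 0
  0 1 0 0
  0 0 0 0
After step 3: ants at (1,1),(1,0),(1,1)
  0 0 0 0
  4 7 0 0
  0 0 0 0
  0 0 0 0
  0 0 0 0
After step 4: ants at (1,0),(1,1),(1,0)
  0 0 0 0
  7 8 0 0
  0 0 0 0
  0 0 0 0
  0 0 0 0
After step 5: ants at (1,1),(1,0),(1,1)
  0 0 0 0
  8 11 0 0
  0 0 0 0
  0 0 0 0
  0 0 0 0

0 0 0 0
8 11 0 0
0 0 0 0
0 0 0 0
0 0 0 0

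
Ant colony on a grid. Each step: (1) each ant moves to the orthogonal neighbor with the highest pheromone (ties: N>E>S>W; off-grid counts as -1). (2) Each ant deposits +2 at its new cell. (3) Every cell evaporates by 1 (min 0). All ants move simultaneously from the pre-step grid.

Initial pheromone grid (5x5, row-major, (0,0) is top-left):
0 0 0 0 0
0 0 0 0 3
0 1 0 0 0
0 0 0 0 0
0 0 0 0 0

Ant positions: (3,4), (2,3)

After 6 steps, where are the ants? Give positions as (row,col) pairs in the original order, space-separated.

Step 1: ant0:(3,4)->N->(2,4) | ant1:(2,3)->N->(1,3)
  grid max=2 at (1,4)
Step 2: ant0:(2,4)->N->(1,4) | ant1:(1,3)->E->(1,4)
  grid max=5 at (1,4)
Step 3: ant0:(1,4)->N->(0,4) | ant1:(1,4)->N->(0,4)
  grid max=4 at (1,4)
Step 4: ant0:(0,4)->S->(1,4) | ant1:(0,4)->S->(1,4)
  grid max=7 at (1,4)
Step 5: ant0:(1,4)->N->(0,4) | ant1:(1,4)->N->(0,4)
  grid max=6 at (1,4)
Step 6: ant0:(0,4)->S->(1,4) | ant1:(0,4)->S->(1,4)
  grid max=9 at (1,4)

(1,4) (1,4)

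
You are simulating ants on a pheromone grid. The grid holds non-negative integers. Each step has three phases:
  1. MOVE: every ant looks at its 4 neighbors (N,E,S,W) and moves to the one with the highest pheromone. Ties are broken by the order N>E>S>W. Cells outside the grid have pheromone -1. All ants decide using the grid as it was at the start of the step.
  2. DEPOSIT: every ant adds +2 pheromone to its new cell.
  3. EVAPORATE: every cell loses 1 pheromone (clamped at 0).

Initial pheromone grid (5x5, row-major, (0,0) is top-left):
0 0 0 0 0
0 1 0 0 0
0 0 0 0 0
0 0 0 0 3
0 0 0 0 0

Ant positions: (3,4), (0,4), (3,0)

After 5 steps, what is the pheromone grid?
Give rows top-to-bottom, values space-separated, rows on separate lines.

After step 1: ants at (2,4),(1,4),(2,0)
  0 0 0 0 0
  0 0 0 0 1
  1 0 0 0 1
  0 0 0 0 2
  0 0 0 0 0
After step 2: ants at (3,4),(2,4),(1,0)
  0 0 0 0 0
  1 0 0 0 0
  0 0 0 0 2
  0 0 0 0 3
  0 0 0 0 0
After step 3: ants at (2,4),(3,4),(0,0)
  1 0 0 0 0
  0 0 0 0 0
  0 0 0 0 3
  0 0 0 0 4
  0 0 0 0 0
After step 4: ants at (3,4),(2,4),(0,1)
  0 1 0 0 0
  0 0 0 0 0
  0 0 0 0 4
  0 0 0 0 5
  0 0 0 0 0
After step 5: ants at (2,4),(3,4),(0,2)
  0 0 1 0 0
  0 0 0 0 0
  0 0 0 0 5
  0 0 0 0 6
  0 0 0 0 0

0 0 1 0 0
0 0 0 0 0
0 0 0 0 5
0 0 0 0 6
0 0 0 0 0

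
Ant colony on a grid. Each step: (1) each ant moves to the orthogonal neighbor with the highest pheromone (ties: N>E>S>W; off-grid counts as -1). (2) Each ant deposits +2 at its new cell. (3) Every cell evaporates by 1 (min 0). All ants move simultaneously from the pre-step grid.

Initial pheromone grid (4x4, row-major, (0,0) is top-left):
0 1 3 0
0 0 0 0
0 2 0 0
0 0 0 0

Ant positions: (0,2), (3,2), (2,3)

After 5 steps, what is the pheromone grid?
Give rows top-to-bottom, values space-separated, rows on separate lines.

After step 1: ants at (0,1),(2,2),(1,3)
  0 2 2 0
  0 0 0 1
  0 1 1 0
  0 0 0 0
After step 2: ants at (0,2),(2,1),(0,3)
  0 1 3 1
  0 0 0 0
  0 2 0 0
  0 0 0 0
After step 3: ants at (0,3),(1,1),(0,2)
  0 0 4 2
  0 1 0 0
  0 1 0 0
  0 0 0 0
After step 4: ants at (0,2),(2,1),(0,3)
  0 0 5 3
  0 0 0 0
  0 2 0 0
  0 0 0 0
After step 5: ants at (0,3),(1,1),(0,2)
  0 0 6 4
  0 1 0 0
  0 1 0 0
  0 0 0 0

0 0 6 4
0 1 0 0
0 1 0 0
0 0 0 0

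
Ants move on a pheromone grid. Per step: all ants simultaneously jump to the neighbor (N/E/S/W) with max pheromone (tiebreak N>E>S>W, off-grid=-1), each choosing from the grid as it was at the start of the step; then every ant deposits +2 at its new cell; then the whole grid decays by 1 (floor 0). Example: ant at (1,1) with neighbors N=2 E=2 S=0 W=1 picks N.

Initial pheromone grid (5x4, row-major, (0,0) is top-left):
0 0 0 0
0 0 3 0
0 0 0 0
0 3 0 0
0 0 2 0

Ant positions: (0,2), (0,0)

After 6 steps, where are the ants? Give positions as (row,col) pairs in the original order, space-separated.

Step 1: ant0:(0,2)->S->(1,2) | ant1:(0,0)->E->(0,1)
  grid max=4 at (1,2)
Step 2: ant0:(1,2)->N->(0,2) | ant1:(0,1)->E->(0,2)
  grid max=3 at (0,2)
Step 3: ant0:(0,2)->S->(1,2) | ant1:(0,2)->S->(1,2)
  grid max=6 at (1,2)
Step 4: ant0:(1,2)->N->(0,2) | ant1:(1,2)->N->(0,2)
  grid max=5 at (0,2)
Step 5: ant0:(0,2)->S->(1,2) | ant1:(0,2)->S->(1,2)
  grid max=8 at (1,2)
Step 6: ant0:(1,2)->N->(0,2) | ant1:(1,2)->N->(0,2)
  grid max=7 at (0,2)

(0,2) (0,2)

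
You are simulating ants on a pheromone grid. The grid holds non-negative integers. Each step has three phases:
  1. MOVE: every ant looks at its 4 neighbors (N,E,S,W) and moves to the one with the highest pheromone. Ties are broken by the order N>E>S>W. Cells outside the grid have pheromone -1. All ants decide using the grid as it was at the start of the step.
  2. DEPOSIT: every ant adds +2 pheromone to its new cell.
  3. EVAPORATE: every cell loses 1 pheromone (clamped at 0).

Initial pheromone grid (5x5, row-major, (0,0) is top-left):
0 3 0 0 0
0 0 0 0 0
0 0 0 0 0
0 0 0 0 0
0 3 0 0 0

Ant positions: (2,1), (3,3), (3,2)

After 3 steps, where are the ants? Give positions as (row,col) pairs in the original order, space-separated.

Step 1: ant0:(2,1)->N->(1,1) | ant1:(3,3)->N->(2,3) | ant2:(3,2)->N->(2,2)
  grid max=2 at (0,1)
Step 2: ant0:(1,1)->N->(0,1) | ant1:(2,3)->W->(2,2) | ant2:(2,2)->E->(2,3)
  grid max=3 at (0,1)
Step 3: ant0:(0,1)->E->(0,2) | ant1:(2,2)->E->(2,3) | ant2:(2,3)->W->(2,2)
  grid max=3 at (2,2)

(0,2) (2,3) (2,2)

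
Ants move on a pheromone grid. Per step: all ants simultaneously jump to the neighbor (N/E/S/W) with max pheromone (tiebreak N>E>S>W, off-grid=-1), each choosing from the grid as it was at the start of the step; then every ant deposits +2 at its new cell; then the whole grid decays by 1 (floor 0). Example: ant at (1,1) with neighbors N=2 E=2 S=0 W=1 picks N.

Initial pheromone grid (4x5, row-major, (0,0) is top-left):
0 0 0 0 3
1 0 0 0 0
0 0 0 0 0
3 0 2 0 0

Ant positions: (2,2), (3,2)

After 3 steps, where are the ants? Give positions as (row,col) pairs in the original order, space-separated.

Step 1: ant0:(2,2)->S->(3,2) | ant1:(3,2)->N->(2,2)
  grid max=3 at (3,2)
Step 2: ant0:(3,2)->N->(2,2) | ant1:(2,2)->S->(3,2)
  grid max=4 at (3,2)
Step 3: ant0:(2,2)->S->(3,2) | ant1:(3,2)->N->(2,2)
  grid max=5 at (3,2)

(3,2) (2,2)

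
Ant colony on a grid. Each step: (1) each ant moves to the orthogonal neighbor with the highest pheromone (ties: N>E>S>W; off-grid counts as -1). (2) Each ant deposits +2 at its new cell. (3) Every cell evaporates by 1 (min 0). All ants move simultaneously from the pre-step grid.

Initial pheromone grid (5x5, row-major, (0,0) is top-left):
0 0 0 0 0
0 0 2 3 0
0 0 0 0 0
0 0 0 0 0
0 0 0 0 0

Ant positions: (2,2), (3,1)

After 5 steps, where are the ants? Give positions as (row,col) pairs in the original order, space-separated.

Step 1: ant0:(2,2)->N->(1,2) | ant1:(3,1)->N->(2,1)
  grid max=3 at (1,2)
Step 2: ant0:(1,2)->E->(1,3) | ant1:(2,1)->N->(1,1)
  grid max=3 at (1,3)
Step 3: ant0:(1,3)->W->(1,2) | ant1:(1,1)->E->(1,2)
  grid max=5 at (1,2)
Step 4: ant0:(1,2)->E->(1,3) | ant1:(1,2)->E->(1,3)
  grid max=5 at (1,3)
Step 5: ant0:(1,3)->W->(1,2) | ant1:(1,3)->W->(1,2)
  grid max=7 at (1,2)

(1,2) (1,2)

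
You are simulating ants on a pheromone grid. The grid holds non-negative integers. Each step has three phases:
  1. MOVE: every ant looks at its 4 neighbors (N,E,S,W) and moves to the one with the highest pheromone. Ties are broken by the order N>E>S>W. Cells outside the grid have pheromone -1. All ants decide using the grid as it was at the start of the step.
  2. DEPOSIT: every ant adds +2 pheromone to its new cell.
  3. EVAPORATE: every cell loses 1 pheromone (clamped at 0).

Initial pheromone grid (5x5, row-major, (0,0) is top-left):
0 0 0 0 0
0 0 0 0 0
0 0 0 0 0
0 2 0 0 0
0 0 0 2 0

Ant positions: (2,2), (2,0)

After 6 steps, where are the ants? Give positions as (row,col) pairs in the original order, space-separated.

Step 1: ant0:(2,2)->N->(1,2) | ant1:(2,0)->N->(1,0)
  grid max=1 at (1,0)
Step 2: ant0:(1,2)->N->(0,2) | ant1:(1,0)->N->(0,0)
  grid max=1 at (0,0)
Step 3: ant0:(0,2)->E->(0,3) | ant1:(0,0)->E->(0,1)
  grid max=1 at (0,1)
Step 4: ant0:(0,3)->E->(0,4) | ant1:(0,1)->E->(0,2)
  grid max=1 at (0,2)
Step 5: ant0:(0,4)->S->(1,4) | ant1:(0,2)->E->(0,3)
  grid max=1 at (0,3)
Step 6: ant0:(1,4)->N->(0,4) | ant1:(0,3)->E->(0,4)
  grid max=3 at (0,4)

(0,4) (0,4)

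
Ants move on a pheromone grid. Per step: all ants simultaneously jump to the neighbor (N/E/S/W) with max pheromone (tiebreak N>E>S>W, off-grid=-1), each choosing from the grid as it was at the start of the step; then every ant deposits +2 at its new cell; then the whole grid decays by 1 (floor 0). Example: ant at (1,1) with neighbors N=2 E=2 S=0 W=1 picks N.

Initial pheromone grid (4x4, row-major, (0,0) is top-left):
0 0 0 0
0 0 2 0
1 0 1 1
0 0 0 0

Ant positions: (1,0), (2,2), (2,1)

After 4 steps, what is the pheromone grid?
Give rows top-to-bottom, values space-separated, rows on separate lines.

After step 1: ants at (2,0),(1,2),(2,2)
  0 0 0 0
  0 0 3 0
  2 0 2 0
  0 0 0 0
After step 2: ants at (1,0),(2,2),(1,2)
  0 0 0 0
  1 0 4 0
  1 0 3 0
  0 0 0 0
After step 3: ants at (2,0),(1,2),(2,2)
  0 0 0 0
  0 0 5 0
  2 0 4 0
  0 0 0 0
After step 4: ants at (1,0),(2,2),(1,2)
  0 0 0 0
  1 0 6 0
  1 0 5 0
  0 0 0 0

0 0 0 0
1 0 6 0
1 0 5 0
0 0 0 0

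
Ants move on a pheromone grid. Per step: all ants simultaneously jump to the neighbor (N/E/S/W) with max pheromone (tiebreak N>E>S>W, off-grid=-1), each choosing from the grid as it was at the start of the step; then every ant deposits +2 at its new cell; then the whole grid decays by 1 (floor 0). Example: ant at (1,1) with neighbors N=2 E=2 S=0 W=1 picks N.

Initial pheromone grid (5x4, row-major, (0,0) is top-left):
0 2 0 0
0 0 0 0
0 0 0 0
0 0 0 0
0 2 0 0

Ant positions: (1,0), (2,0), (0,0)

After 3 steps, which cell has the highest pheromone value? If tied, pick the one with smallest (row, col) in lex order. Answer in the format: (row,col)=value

Step 1: ant0:(1,0)->N->(0,0) | ant1:(2,0)->N->(1,0) | ant2:(0,0)->E->(0,1)
  grid max=3 at (0,1)
Step 2: ant0:(0,0)->E->(0,1) | ant1:(1,0)->N->(0,0) | ant2:(0,1)->W->(0,0)
  grid max=4 at (0,0)
Step 3: ant0:(0,1)->W->(0,0) | ant1:(0,0)->E->(0,1) | ant2:(0,0)->E->(0,1)
  grid max=7 at (0,1)
Final grid:
  5 7 0 0
  0 0 0 0
  0 0 0 0
  0 0 0 0
  0 0 0 0
Max pheromone 7 at (0,1)

Answer: (0,1)=7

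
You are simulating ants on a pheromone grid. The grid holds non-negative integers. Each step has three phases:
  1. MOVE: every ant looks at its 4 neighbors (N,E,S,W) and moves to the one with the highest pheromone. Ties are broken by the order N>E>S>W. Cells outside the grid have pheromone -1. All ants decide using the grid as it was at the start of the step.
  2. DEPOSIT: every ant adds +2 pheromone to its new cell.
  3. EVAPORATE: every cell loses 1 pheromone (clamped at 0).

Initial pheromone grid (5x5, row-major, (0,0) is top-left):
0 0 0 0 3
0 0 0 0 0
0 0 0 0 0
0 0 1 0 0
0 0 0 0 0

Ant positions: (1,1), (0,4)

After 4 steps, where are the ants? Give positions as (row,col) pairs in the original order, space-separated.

Step 1: ant0:(1,1)->N->(0,1) | ant1:(0,4)->S->(1,4)
  grid max=2 at (0,4)
Step 2: ant0:(0,1)->E->(0,2) | ant1:(1,4)->N->(0,4)
  grid max=3 at (0,4)
Step 3: ant0:(0,2)->E->(0,3) | ant1:(0,4)->S->(1,4)
  grid max=2 at (0,4)
Step 4: ant0:(0,3)->E->(0,4) | ant1:(1,4)->N->(0,4)
  grid max=5 at (0,4)

(0,4) (0,4)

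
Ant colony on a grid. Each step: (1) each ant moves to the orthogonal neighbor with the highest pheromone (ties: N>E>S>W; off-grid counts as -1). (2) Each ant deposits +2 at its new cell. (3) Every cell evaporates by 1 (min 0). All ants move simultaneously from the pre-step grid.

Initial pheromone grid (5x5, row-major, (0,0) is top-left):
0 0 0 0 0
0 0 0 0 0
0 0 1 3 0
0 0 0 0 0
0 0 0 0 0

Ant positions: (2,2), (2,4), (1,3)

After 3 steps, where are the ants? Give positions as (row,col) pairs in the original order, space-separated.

Step 1: ant0:(2,2)->E->(2,3) | ant1:(2,4)->W->(2,3) | ant2:(1,3)->S->(2,3)
  grid max=8 at (2,3)
Step 2: ant0:(2,3)->N->(1,3) | ant1:(2,3)->N->(1,3) | ant2:(2,3)->N->(1,3)
  grid max=7 at (2,3)
Step 3: ant0:(1,3)->S->(2,3) | ant1:(1,3)->S->(2,3) | ant2:(1,3)->S->(2,3)
  grid max=12 at (2,3)

(2,3) (2,3) (2,3)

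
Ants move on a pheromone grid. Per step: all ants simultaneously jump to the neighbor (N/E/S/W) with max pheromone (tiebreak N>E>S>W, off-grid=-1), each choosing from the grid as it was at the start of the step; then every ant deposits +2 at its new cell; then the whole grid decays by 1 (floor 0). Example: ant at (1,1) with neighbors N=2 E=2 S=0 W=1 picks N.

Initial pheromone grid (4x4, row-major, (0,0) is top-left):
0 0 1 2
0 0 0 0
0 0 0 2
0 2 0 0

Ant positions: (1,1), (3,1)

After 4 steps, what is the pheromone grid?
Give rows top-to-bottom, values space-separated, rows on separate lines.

After step 1: ants at (0,1),(2,1)
  0 1 0 1
  0 0 0 0
  0 1 0 1
  0 1 0 0
After step 2: ants at (0,2),(3,1)
  0 0 1 0
  0 0 0 0
  0 0 0 0
  0 2 0 0
After step 3: ants at (0,3),(2,1)
  0 0 0 1
  0 0 0 0
  0 1 0 0
  0 1 0 0
After step 4: ants at (1,3),(3,1)
  0 0 0 0
  0 0 0 1
  0 0 0 0
  0 2 0 0

0 0 0 0
0 0 0 1
0 0 0 0
0 2 0 0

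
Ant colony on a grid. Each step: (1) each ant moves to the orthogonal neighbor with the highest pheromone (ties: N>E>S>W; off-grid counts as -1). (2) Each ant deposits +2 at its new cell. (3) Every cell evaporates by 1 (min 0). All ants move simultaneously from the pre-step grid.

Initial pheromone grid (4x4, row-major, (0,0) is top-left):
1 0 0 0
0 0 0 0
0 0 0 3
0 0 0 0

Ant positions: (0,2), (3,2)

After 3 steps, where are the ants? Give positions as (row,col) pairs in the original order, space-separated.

Step 1: ant0:(0,2)->E->(0,3) | ant1:(3,2)->N->(2,2)
  grid max=2 at (2,3)
Step 2: ant0:(0,3)->S->(1,3) | ant1:(2,2)->E->(2,3)
  grid max=3 at (2,3)
Step 3: ant0:(1,3)->S->(2,3) | ant1:(2,3)->N->(1,3)
  grid max=4 at (2,3)

(2,3) (1,3)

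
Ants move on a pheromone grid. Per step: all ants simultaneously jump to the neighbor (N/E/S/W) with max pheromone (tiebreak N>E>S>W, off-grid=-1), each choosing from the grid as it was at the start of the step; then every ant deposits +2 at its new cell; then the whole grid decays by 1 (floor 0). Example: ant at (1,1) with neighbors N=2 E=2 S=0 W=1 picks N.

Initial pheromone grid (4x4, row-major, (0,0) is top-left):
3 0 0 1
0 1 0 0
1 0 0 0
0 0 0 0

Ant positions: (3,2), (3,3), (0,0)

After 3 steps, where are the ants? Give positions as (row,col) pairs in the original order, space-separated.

Step 1: ant0:(3,2)->N->(2,2) | ant1:(3,3)->N->(2,3) | ant2:(0,0)->E->(0,1)
  grid max=2 at (0,0)
Step 2: ant0:(2,2)->E->(2,3) | ant1:(2,3)->W->(2,2) | ant2:(0,1)->W->(0,0)
  grid max=3 at (0,0)
Step 3: ant0:(2,3)->W->(2,2) | ant1:(2,2)->E->(2,3) | ant2:(0,0)->E->(0,1)
  grid max=3 at (2,2)

(2,2) (2,3) (0,1)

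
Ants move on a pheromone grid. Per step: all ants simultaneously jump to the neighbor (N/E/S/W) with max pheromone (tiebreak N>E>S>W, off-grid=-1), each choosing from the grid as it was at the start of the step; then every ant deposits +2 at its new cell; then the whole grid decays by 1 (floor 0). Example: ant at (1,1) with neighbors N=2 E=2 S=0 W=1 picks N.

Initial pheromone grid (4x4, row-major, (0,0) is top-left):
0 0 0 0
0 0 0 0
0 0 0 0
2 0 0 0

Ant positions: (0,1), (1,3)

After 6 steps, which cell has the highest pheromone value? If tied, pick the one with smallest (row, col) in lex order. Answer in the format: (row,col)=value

Answer: (0,2)=6

Derivation:
Step 1: ant0:(0,1)->E->(0,2) | ant1:(1,3)->N->(0,3)
  grid max=1 at (0,2)
Step 2: ant0:(0,2)->E->(0,3) | ant1:(0,3)->W->(0,2)
  grid max=2 at (0,2)
Step 3: ant0:(0,3)->W->(0,2) | ant1:(0,2)->E->(0,3)
  grid max=3 at (0,2)
Step 4: ant0:(0,2)->E->(0,3) | ant1:(0,3)->W->(0,2)
  grid max=4 at (0,2)
Step 5: ant0:(0,3)->W->(0,2) | ant1:(0,2)->E->(0,3)
  grid max=5 at (0,2)
Step 6: ant0:(0,2)->E->(0,3) | ant1:(0,3)->W->(0,2)
  grid max=6 at (0,2)
Final grid:
  0 0 6 6
  0 0 0 0
  0 0 0 0
  0 0 0 0
Max pheromone 6 at (0,2)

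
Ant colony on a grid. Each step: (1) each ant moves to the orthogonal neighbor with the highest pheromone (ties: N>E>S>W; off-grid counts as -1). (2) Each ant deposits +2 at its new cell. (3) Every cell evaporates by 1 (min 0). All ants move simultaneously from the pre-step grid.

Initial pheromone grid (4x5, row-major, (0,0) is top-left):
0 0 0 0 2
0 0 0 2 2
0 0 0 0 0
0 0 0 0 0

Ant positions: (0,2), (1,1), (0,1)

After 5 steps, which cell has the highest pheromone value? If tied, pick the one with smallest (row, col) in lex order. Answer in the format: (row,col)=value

Answer: (0,3)=9

Derivation:
Step 1: ant0:(0,2)->E->(0,3) | ant1:(1,1)->N->(0,1) | ant2:(0,1)->E->(0,2)
  grid max=1 at (0,1)
Step 2: ant0:(0,3)->E->(0,4) | ant1:(0,1)->E->(0,2) | ant2:(0,2)->E->(0,3)
  grid max=2 at (0,2)
Step 3: ant0:(0,4)->W->(0,3) | ant1:(0,2)->E->(0,3) | ant2:(0,3)->E->(0,4)
  grid max=5 at (0,3)
Step 4: ant0:(0,3)->E->(0,4) | ant1:(0,3)->E->(0,4) | ant2:(0,4)->W->(0,3)
  grid max=6 at (0,3)
Step 5: ant0:(0,4)->W->(0,3) | ant1:(0,4)->W->(0,3) | ant2:(0,3)->E->(0,4)
  grid max=9 at (0,3)
Final grid:
  0 0 0 9 7
  0 0 0 0 0
  0 0 0 0 0
  0 0 0 0 0
Max pheromone 9 at (0,3)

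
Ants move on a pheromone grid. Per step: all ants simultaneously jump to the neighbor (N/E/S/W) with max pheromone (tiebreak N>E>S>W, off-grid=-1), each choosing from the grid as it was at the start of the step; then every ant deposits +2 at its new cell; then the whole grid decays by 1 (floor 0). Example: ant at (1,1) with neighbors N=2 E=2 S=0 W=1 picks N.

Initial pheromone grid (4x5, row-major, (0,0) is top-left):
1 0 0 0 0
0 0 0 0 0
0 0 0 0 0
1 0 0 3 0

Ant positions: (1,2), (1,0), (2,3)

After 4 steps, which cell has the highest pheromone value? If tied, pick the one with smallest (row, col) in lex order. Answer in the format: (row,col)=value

Answer: (3,3)=3

Derivation:
Step 1: ant0:(1,2)->N->(0,2) | ant1:(1,0)->N->(0,0) | ant2:(2,3)->S->(3,3)
  grid max=4 at (3,3)
Step 2: ant0:(0,2)->E->(0,3) | ant1:(0,0)->E->(0,1) | ant2:(3,3)->N->(2,3)
  grid max=3 at (3,3)
Step 3: ant0:(0,3)->E->(0,4) | ant1:(0,1)->W->(0,0) | ant2:(2,3)->S->(3,3)
  grid max=4 at (3,3)
Step 4: ant0:(0,4)->S->(1,4) | ant1:(0,0)->E->(0,1) | ant2:(3,3)->N->(2,3)
  grid max=3 at (3,3)
Final grid:
  1 1 0 0 0
  0 0 0 0 1
  0 0 0 1 0
  0 0 0 3 0
Max pheromone 3 at (3,3)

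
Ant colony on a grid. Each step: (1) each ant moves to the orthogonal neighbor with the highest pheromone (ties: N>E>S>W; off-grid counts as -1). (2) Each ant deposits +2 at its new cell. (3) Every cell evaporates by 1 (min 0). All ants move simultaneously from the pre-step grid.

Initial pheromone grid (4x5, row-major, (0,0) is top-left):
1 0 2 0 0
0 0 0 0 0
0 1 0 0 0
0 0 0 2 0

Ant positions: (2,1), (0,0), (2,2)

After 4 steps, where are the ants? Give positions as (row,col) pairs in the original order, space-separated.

Step 1: ant0:(2,1)->N->(1,1) | ant1:(0,0)->E->(0,1) | ant2:(2,2)->W->(2,1)
  grid max=2 at (2,1)
Step 2: ant0:(1,1)->S->(2,1) | ant1:(0,1)->E->(0,2) | ant2:(2,1)->N->(1,1)
  grid max=3 at (2,1)
Step 3: ant0:(2,1)->N->(1,1) | ant1:(0,2)->E->(0,3) | ant2:(1,1)->S->(2,1)
  grid max=4 at (2,1)
Step 4: ant0:(1,1)->S->(2,1) | ant1:(0,3)->W->(0,2) | ant2:(2,1)->N->(1,1)
  grid max=5 at (2,1)

(2,1) (0,2) (1,1)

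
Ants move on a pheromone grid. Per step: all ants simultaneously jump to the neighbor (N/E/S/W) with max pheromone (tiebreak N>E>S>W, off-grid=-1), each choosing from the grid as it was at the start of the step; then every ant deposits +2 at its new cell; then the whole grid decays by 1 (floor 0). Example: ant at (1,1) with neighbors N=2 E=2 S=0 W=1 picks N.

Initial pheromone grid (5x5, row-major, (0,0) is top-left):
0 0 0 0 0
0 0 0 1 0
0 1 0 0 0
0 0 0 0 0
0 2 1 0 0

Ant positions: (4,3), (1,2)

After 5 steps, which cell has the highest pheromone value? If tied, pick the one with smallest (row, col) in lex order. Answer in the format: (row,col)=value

Answer: (1,3)=2

Derivation:
Step 1: ant0:(4,3)->W->(4,2) | ant1:(1,2)->E->(1,3)
  grid max=2 at (1,3)
Step 2: ant0:(4,2)->W->(4,1) | ant1:(1,3)->N->(0,3)
  grid max=2 at (4,1)
Step 3: ant0:(4,1)->E->(4,2) | ant1:(0,3)->S->(1,3)
  grid max=2 at (1,3)
Step 4: ant0:(4,2)->W->(4,1) | ant1:(1,3)->N->(0,3)
  grid max=2 at (4,1)
Step 5: ant0:(4,1)->E->(4,2) | ant1:(0,3)->S->(1,3)
  grid max=2 at (1,3)
Final grid:
  0 0 0 0 0
  0 0 0 2 0
  0 0 0 0 0
  0 0 0 0 0
  0 1 2 0 0
Max pheromone 2 at (1,3)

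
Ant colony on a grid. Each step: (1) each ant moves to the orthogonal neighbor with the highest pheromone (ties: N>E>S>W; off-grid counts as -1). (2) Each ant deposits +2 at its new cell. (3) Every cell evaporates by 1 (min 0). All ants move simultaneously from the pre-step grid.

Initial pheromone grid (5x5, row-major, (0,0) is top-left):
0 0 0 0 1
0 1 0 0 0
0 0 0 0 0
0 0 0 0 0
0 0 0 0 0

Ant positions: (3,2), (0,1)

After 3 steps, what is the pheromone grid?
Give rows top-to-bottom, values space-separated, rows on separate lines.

After step 1: ants at (2,2),(1,1)
  0 0 0 0 0
  0 2 0 0 0
  0 0 1 0 0
  0 0 0 0 0
  0 0 0 0 0
After step 2: ants at (1,2),(0,1)
  0 1 0 0 0
  0 1 1 0 0
  0 0 0 0 0
  0 0 0 0 0
  0 0 0 0 0
After step 3: ants at (1,1),(1,1)
  0 0 0 0 0
  0 4 0 0 0
  0 0 0 0 0
  0 0 0 0 0
  0 0 0 0 0

0 0 0 0 0
0 4 0 0 0
0 0 0 0 0
0 0 0 0 0
0 0 0 0 0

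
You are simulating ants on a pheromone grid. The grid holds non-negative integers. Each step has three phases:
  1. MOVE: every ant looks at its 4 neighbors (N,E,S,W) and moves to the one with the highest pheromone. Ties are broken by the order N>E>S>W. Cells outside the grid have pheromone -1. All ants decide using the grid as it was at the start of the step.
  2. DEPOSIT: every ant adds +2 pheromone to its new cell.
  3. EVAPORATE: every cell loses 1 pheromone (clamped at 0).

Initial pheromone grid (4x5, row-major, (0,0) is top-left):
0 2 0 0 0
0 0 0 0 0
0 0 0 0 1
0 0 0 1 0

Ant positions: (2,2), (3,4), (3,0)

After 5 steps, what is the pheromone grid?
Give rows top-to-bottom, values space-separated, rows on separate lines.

After step 1: ants at (1,2),(2,4),(2,0)
  0 1 0 0 0
  0 0 1 0 0
  1 0 0 0 2
  0 0 0 0 0
After step 2: ants at (0,2),(1,4),(1,0)
  0 0 1 0 0
  1 0 0 0 1
  0 0 0 0 1
  0 0 0 0 0
After step 3: ants at (0,3),(2,4),(0,0)
  1 0 0 1 0
  0 0 0 0 0
  0 0 0 0 2
  0 0 0 0 0
After step 4: ants at (0,4),(1,4),(0,1)
  0 1 0 0 1
  0 0 0 0 1
  0 0 0 0 1
  0 0 0 0 0
After step 5: ants at (1,4),(0,4),(0,2)
  0 0 1 0 2
  0 0 0 0 2
  0 0 0 0 0
  0 0 0 0 0

0 0 1 0 2
0 0 0 0 2
0 0 0 0 0
0 0 0 0 0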